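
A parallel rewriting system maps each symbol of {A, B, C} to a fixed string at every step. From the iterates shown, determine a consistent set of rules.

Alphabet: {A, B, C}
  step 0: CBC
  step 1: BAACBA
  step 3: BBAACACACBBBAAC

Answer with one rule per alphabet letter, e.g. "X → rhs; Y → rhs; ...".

A->B, B->AC, C->BA

  step 0 ⇒ step 1: CBC ⇒ BA·AC·BA
    B ↦ AC
    C ↦ BA
    A ↦ B  (constrained at step 1)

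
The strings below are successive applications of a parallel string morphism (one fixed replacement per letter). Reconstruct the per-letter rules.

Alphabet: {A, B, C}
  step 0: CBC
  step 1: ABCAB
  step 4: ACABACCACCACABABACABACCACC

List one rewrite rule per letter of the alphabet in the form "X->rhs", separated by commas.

  step 0 ⇒ step 1: CBC ⇒ AB·C·AB
    B ↦ C
    C ↦ AB
    A ↦ AC  (constrained at step 1)

A->AC, B->C, C->AB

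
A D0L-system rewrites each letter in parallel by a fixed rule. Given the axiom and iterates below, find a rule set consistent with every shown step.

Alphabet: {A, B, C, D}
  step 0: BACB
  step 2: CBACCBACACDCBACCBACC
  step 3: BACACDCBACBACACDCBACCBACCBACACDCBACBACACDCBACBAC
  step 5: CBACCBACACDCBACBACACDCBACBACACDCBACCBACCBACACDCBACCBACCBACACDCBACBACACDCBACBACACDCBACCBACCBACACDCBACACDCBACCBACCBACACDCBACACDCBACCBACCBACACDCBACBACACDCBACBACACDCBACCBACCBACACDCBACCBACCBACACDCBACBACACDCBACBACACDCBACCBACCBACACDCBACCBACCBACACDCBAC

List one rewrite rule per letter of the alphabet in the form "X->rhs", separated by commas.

A->C, B->ACD, C->BAC, D->C

  step 2 ⇒ step 3: CBACCBACACDCBACCBACC ⇒ BAC·ACD·C·BAC·BAC·ACD·C·BAC·C·BAC·C·BAC·ACD·C·BAC·BAC·ACD·C·BAC·BAC
    A ↦ C
    B ↦ ACD
    C ↦ BAC
    D ↦ C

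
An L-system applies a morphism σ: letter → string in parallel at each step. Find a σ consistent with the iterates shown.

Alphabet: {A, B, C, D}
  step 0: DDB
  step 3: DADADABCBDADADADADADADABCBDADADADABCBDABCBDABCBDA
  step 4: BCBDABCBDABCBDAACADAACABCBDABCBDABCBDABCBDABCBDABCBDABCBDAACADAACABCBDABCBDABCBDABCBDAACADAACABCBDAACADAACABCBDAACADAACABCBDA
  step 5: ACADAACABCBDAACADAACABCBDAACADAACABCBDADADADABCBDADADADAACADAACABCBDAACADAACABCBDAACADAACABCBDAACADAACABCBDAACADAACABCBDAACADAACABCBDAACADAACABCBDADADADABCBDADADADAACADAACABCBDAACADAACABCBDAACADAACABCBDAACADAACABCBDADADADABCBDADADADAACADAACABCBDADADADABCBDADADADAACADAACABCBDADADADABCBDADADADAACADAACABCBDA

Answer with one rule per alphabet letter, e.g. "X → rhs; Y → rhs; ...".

  step 4 ⇒ step 5: BCBDABCBDABCBDAACADAACABCBDABCBDABCBDABCBDABCBDABCBDABCBDAACADAACABCBDABCBDABCBDABCBDAACADAACABCBDAACADAACABCBDAACADAACABCBDA ⇒ ACA·DA·ACA·BCB·DA·ACA·DA·ACA·BCB·DA·ACA·DA·ACA·BCB·DA·DA·DA·DA·BCB·DA·DA·DA·DA·ACA·DA·ACA·BCB·DA·ACA·DA·ACA·BCB·DA·ACA·DA·ACA·BCB·DA·ACA·DA·ACA·BCB·DA·ACA·DA·ACA·BCB·DA·ACA·DA·ACA·BCB·DA·ACA·DA·ACA·BCB·DA·DA·DA·DA·BCB·DA·DA·DA·DA·ACA·DA·ACA·BCB·DA·ACA·DA·ACA·BCB·DA·ACA·DA·ACA·BCB·DA·ACA·DA·ACA·BCB·DA·DA·DA·DA·BCB·DA·DA·DA·DA·ACA·DA·ACA·BCB·DA·DA·DA·DA·BCB·DA·DA·DA·DA·ACA·DA·ACA·BCB·DA·DA·DA·DA·BCB·DA·DA·DA·DA·ACA·DA·ACA·BCB·DA
    A ↦ DA
    B ↦ ACA
    C ↦ DA
    D ↦ BCB

A->DA, B->ACA, C->DA, D->BCB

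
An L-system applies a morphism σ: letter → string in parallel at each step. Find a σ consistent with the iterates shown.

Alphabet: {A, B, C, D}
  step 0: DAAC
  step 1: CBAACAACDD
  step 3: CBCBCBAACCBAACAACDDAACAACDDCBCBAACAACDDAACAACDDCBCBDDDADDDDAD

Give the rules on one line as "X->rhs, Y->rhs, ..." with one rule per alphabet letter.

  step 0 ⇒ step 1: DAAC ⇒ CB·AAC·AAC·DD
    A ↦ AAC
    C ↦ DD
    D ↦ CB
    B ↦ DAD  (constrained at step 1)

A->AAC, B->DAD, C->DD, D->CB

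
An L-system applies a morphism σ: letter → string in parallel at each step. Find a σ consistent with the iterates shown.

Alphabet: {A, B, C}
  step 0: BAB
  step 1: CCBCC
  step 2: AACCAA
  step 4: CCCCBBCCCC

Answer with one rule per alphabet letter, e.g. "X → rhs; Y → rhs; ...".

A->B, B->CC, C->A

  step 1 ⇒ step 2: CCBCC ⇒ A·A·CC·A·A
    B ↦ CC
    C ↦ A
  step 0 ⇒ step 1: BAB ⇒ CC·B·CC
    A ↦ B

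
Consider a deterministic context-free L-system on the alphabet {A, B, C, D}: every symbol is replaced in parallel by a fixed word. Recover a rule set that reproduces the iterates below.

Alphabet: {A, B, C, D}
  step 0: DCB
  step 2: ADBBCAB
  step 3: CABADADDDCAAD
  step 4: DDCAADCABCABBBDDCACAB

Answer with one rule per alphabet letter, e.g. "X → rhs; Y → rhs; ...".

  step 3 ⇒ step 4: CABADADDDCAAD ⇒ DD·CA·AD·CA·B·CA·B·B·B·DD·CA·CA·B
    A ↦ CA
    B ↦ AD
    C ↦ DD
    D ↦ B

A->CA, B->AD, C->DD, D->B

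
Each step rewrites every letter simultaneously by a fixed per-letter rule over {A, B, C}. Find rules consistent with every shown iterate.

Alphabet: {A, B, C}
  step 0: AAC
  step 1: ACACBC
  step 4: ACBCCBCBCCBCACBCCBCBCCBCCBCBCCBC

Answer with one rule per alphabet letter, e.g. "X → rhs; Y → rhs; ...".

A->AC, B->C, C->BC

  step 0 ⇒ step 1: AAC ⇒ AC·AC·BC
    A ↦ AC
    C ↦ BC
    B ↦ C  (constrained at step 1)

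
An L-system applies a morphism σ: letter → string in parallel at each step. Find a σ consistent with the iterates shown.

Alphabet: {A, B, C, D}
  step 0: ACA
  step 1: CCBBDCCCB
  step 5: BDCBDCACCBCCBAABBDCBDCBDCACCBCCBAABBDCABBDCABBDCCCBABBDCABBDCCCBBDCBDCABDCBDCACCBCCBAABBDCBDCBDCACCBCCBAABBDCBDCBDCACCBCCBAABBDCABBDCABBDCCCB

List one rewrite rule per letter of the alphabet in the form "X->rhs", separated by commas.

A->CCB, B->A, C->BDC, D->B

  step 0 ⇒ step 1: ACA ⇒ CCB·BDC·CCB
    A ↦ CCB
    C ↦ BDC
    B ↦ A  (constrained at step 1)
    D ↦ B  (constrained at step 1)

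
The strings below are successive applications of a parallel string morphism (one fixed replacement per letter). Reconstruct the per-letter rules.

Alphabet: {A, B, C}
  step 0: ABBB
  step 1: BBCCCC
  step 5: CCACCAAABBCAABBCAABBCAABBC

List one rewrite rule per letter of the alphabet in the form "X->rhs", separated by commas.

A->BBC, B->C, C->A

  step 0 ⇒ step 1: ABBB ⇒ BBC·C·C·C
    A ↦ BBC
    B ↦ C
    C ↦ A  (constrained at step 1)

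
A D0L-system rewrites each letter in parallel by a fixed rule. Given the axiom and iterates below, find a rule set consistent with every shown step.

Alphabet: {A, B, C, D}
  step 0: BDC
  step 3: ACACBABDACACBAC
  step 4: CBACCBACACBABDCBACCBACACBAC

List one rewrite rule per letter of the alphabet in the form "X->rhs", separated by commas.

  step 3 ⇒ step 4: ACACBABDACACBAC ⇒ CB·AC·CB·AC·A·CB·A·BD·CB·AC·CB·AC·A·CB·AC
    A ↦ CB
    B ↦ A
    C ↦ AC
    D ↦ BD

A->CB, B->A, C->AC, D->BD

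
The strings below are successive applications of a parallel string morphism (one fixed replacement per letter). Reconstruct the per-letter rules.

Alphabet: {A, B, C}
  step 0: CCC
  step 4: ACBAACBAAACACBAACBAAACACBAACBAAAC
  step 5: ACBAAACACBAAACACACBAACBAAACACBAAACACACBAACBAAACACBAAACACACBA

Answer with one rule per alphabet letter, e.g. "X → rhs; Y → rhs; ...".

A->AC, B->A, C->BA

  step 4 ⇒ step 5: ACBAACBAAACACBAACBAAACACBAACBAAAC ⇒ AC·BA·A·AC·AC·BA·A·AC·AC·AC·BA·AC·BA·A·AC·AC·BA·A·AC·AC·AC·BA·AC·BA·A·AC·AC·BA·A·AC·AC·AC·BA
    A ↦ AC
    B ↦ A
    C ↦ BA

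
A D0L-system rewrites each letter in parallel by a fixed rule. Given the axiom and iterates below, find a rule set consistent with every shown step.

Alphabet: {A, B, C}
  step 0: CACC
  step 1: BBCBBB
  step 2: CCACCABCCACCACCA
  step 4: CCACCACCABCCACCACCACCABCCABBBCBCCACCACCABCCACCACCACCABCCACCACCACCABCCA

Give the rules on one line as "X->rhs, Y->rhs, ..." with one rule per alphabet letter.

  step 1 ⇒ step 2: BBCBBB ⇒ CCA·CCA·B·CCA·CCA·CCA
    B ↦ CCA
    C ↦ B
  step 0 ⇒ step 1: CACC ⇒ B·BCB·B·B
    A ↦ BCB

A->BCB, B->CCA, C->B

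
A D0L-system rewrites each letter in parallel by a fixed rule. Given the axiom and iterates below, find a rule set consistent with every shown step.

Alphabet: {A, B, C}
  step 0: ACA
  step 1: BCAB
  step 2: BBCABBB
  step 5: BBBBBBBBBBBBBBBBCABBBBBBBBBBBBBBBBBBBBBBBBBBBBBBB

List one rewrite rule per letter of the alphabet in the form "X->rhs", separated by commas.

  step 1 ⇒ step 2: BCAB ⇒ BB·CA·B·BB
    A ↦ B
    B ↦ BB
    C ↦ CA

A->B, B->BB, C->CA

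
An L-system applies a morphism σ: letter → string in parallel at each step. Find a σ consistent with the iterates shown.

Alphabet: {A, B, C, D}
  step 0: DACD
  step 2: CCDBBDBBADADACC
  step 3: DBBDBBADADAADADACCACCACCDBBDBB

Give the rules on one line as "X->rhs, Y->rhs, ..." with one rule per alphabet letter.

  step 2 ⇒ step 3: CCDBBDBBADADACC ⇒ DBB·DBB·A·DA·DA·A·DA·DA·CC·A·CC·A·CC·DBB·DBB
    A ↦ CC
    B ↦ DA
    C ↦ DBB
    D ↦ A

A->CC, B->DA, C->DBB, D->A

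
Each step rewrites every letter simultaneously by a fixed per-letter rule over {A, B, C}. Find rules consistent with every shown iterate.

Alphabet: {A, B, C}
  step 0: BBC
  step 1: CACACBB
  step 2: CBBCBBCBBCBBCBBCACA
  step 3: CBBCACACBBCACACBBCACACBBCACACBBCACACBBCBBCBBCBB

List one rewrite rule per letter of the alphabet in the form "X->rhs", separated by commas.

A->CBB, B->CA, C->CBB

  step 2 ⇒ step 3: CBBCBBCBBCBBCBBCACA ⇒ CBB·CA·CA·CBB·CA·CA·CBB·CA·CA·CBB·CA·CA·CBB·CA·CA·CBB·CBB·CBB·CBB
    A ↦ CBB
    B ↦ CA
    C ↦ CBB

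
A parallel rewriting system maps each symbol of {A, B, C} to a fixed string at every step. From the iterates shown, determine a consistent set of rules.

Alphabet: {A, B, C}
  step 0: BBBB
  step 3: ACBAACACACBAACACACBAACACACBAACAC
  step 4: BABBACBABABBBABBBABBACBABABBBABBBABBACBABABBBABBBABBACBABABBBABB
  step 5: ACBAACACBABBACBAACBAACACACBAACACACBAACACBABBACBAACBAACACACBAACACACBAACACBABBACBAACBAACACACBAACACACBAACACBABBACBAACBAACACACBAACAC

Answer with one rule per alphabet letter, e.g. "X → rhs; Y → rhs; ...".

A->BA, B->AC, C->BB

  step 4 ⇒ step 5: BABBACBABABBBABBBABBACBABABBBABBBABBACBABABBBABBBABBACBABABBBABB ⇒ AC·BA·AC·AC·BA·BB·AC·BA·AC·BA·AC·AC·AC·BA·AC·AC·AC·BA·AC·AC·BA·BB·AC·BA·AC·BA·AC·AC·AC·BA·AC·AC·AC·BA·AC·AC·BA·BB·AC·BA·AC·BA·AC·AC·AC·BA·AC·AC·AC·BA·AC·AC·BA·BB·AC·BA·AC·BA·AC·AC·AC·BA·AC·AC
    A ↦ BA
    B ↦ AC
    C ↦ BB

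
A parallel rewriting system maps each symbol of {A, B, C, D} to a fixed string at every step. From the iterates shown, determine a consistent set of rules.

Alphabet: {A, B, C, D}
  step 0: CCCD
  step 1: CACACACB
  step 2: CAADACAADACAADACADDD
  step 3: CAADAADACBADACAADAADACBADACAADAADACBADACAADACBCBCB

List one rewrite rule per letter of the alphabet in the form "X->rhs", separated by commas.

  step 2 ⇒ step 3: CAADACAADACAADACADDD ⇒ CA·ADA·ADA·CB·ADA·CA·ADA·ADA·CB·ADA·CA·ADA·ADA·CB·ADA·CA·ADA·CB·CB·CB
    A ↦ ADA
    C ↦ CA
    D ↦ CB
  step 1 ⇒ step 2: CACACACB ⇒ CA·ADA·CA·ADA·CA·ADA·CA·DDD
    B ↦ DDD

A->ADA, B->DDD, C->CA, D->CB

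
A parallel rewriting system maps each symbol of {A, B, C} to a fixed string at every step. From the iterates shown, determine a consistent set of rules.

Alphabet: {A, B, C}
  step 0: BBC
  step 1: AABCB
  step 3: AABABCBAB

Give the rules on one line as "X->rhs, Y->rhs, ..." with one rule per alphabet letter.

  step 0 ⇒ step 1: BBC ⇒ A·A·BCB
    B ↦ A
    C ↦ BCB
    A ↦ B  (constrained at step 1)

A->B, B->A, C->BCB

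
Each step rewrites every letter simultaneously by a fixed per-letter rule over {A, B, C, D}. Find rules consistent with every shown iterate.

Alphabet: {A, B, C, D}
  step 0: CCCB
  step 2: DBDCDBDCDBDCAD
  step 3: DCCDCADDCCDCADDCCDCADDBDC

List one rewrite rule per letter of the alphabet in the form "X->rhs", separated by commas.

A->DB, B->C, C->AD, D->DC

  step 2 ⇒ step 3: DBDCDBDCDBDCAD ⇒ DC·C·DC·AD·DC·C·DC·AD·DC·C·DC·AD·DB·DC
    A ↦ DB
    B ↦ C
    C ↦ AD
    D ↦ DC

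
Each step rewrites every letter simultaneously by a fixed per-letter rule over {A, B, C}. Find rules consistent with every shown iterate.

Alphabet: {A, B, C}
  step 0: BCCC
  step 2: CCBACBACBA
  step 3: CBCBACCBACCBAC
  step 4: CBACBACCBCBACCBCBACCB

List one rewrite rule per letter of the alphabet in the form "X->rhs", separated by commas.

  step 3 ⇒ step 4: CBCBACCBACCBAC ⇒ CB·A·CB·A·C·CB·CB·A·C·CB·CB·A·C·CB
    A ↦ C
    B ↦ A
    C ↦ CB

A->C, B->A, C->CB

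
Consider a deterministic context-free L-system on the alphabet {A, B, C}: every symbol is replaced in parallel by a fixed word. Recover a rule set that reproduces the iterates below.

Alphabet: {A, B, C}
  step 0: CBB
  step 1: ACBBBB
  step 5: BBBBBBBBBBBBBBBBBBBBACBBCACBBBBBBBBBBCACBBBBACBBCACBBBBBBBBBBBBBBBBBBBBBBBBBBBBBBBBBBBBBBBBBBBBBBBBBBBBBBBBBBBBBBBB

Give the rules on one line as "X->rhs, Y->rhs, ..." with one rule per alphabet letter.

  step 0 ⇒ step 1: CBB ⇒ AC·BB·BB
    B ↦ BB
    C ↦ AC
    A ↦ BBC  (constrained at step 1)

A->BBC, B->BB, C->AC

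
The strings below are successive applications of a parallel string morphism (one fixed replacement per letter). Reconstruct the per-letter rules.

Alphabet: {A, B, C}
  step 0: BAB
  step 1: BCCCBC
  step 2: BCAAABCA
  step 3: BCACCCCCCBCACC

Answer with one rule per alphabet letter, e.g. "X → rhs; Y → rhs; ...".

A->CC, B->BC, C->A

  step 2 ⇒ step 3: BCAAABCA ⇒ BC·A·CC·CC·CC·BC·A·CC
    A ↦ CC
    B ↦ BC
    C ↦ A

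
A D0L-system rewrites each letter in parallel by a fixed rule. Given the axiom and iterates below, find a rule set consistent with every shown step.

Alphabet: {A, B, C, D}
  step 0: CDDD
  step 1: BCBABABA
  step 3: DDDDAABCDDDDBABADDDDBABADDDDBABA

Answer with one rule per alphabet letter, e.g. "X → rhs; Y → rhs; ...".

A->DD, B->AA, C->BC, D->BA

  step 0 ⇒ step 1: CDDD ⇒ BC·BA·BA·BA
    C ↦ BC
    D ↦ BA
    A ↦ DD  (constrained at step 1)
    B ↦ AA  (constrained at step 1)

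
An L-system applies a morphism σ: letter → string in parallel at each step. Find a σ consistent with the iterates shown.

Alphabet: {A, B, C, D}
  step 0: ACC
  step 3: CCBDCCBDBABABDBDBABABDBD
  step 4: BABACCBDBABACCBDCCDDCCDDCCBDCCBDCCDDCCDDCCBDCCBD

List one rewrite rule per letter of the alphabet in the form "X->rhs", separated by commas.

A->DD, B->CC, C->BA, D->BD

  step 3 ⇒ step 4: CCBDCCBDBABABDBDBABABDBD ⇒ BA·BA·CC·BD·BA·BA·CC·BD·CC·DD·CC·DD·CC·BD·CC·BD·CC·DD·CC·DD·CC·BD·CC·BD
    A ↦ DD
    B ↦ CC
    C ↦ BA
    D ↦ BD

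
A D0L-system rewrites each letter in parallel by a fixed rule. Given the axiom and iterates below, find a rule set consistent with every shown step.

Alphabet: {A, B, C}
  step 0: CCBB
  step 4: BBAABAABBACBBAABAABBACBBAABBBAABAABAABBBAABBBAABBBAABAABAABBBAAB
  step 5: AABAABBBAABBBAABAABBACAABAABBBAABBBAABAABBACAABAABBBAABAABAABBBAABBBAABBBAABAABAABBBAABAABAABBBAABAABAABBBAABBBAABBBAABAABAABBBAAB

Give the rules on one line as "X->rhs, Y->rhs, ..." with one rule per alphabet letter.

A->B, B->AAB, C->AC

  step 4 ⇒ step 5: BBAABAABBACBBAABAABBACBBAABBBAABAABAABBBAABBBAABBBAABAABAABBBAAB ⇒ AAB·AAB·B·B·AAB·B·B·AAB·AAB·B·AC·AAB·AAB·B·B·AAB·B·B·AAB·AAB·B·AC·AAB·AAB·B·B·AAB·AAB·AAB·B·B·AAB·B·B·AAB·B·B·AAB·AAB·AAB·B·B·AAB·AAB·AAB·B·B·AAB·AAB·AAB·B·B·AAB·B·B·AAB·B·B·AAB·AAB·AAB·B·B·AAB
    A ↦ B
    B ↦ AAB
    C ↦ AC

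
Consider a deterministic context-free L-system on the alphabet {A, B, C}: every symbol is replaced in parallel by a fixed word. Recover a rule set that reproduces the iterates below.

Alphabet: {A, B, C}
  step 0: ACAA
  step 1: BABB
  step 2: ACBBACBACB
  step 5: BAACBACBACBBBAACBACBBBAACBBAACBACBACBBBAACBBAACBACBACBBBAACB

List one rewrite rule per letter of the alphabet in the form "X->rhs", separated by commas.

A->B, B->ACB, C->A

  step 1 ⇒ step 2: BABB ⇒ ACB·B·ACB·ACB
    A ↦ B
    B ↦ ACB
  step 0 ⇒ step 1: ACAA ⇒ B·A·B·B
    C ↦ A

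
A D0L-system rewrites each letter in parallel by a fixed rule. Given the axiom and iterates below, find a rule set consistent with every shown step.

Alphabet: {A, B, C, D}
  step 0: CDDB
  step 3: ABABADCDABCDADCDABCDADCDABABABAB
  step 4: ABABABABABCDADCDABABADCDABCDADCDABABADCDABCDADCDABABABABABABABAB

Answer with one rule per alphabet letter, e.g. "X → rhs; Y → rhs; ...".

  step 3 ⇒ step 4: ABABADCDABCDADCDABCDADCDABABABAB ⇒ AB·AB·AB·AB·AB·CD·AD·CD·AB·AB·AD·CD·AB·CD·AD·CD·AB·AB·AD·CD·AB·CD·AD·CD·AB·AB·AB·AB·AB·AB·AB·AB
    A ↦ AB
    B ↦ AB
    C ↦ AD
    D ↦ CD

A->AB, B->AB, C->AD, D->CD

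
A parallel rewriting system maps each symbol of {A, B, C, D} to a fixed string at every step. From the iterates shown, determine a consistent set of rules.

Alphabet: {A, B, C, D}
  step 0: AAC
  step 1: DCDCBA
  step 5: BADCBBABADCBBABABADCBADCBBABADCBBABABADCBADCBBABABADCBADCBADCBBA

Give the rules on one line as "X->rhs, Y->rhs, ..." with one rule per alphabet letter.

A->DC, B->BA, C->BA, D->B

  step 0 ⇒ step 1: AAC ⇒ DC·DC·BA
    A ↦ DC
    C ↦ BA
    B ↦ BA  (constrained at step 1)
    D ↦ B  (constrained at step 1)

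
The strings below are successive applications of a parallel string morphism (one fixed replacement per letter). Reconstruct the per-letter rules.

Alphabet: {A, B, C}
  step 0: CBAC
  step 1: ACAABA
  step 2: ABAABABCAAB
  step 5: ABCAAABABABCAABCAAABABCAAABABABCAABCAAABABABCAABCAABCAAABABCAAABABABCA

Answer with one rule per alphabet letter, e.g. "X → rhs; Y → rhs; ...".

  step 1 ⇒ step 2: ACAABA ⇒ AB·A·AB·AB·CA·AB
    A ↦ AB
    B ↦ CA
    C ↦ A

A->AB, B->CA, C->A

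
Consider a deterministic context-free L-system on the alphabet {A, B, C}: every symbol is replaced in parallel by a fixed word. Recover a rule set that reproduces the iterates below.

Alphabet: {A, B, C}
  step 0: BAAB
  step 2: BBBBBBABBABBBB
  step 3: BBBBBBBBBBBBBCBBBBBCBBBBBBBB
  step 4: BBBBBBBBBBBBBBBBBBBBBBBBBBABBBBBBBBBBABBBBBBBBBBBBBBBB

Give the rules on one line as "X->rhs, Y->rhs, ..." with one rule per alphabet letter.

  step 3 ⇒ step 4: BBBBBBBBBBBBBCBBBBBCBBBBBBBB ⇒ BB·BB·BB·BB·BB·BB·BB·BB·BB·BB·BB·BB·BB·A·BB·BB·BB·BB·BB·A·BB·BB·BB·BB·BB·BB·BB·BB
    B ↦ BB
    C ↦ A
  step 2 ⇒ step 3: BBBBBBABBABBBB ⇒ BB·BB·BB·BB·BB·BB·BC·BB·BB·BC·BB·BB·BB·BB
    A ↦ BC

A->BC, B->BB, C->A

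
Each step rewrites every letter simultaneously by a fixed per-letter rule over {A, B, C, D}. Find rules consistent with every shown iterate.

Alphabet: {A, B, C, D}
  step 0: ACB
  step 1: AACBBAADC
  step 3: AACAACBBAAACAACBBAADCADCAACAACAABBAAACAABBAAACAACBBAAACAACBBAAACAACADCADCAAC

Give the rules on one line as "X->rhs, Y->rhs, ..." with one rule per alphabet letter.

A->AAC, B->ADC, C->BBA, D->AA

  step 0 ⇒ step 1: ACB ⇒ AAC·BBA·ADC
    A ↦ AAC
    B ↦ ADC
    C ↦ BBA
    D ↦ AA  (constrained at step 1)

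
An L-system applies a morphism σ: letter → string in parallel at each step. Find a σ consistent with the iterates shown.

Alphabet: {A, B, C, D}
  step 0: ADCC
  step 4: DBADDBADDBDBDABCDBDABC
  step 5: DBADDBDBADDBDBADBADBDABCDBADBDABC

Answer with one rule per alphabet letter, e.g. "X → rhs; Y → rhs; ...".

  step 4 ⇒ step 5: DBADDBADDBDBDABCDBDABC ⇒ DB·A·D·DB·DB·A·D·DB·DB·A·DB·A·DB·D·A·BC·DB·A·DB·D·A·BC
    A ↦ D
    B ↦ A
    C ↦ BC
    D ↦ DB

A->D, B->A, C->BC, D->DB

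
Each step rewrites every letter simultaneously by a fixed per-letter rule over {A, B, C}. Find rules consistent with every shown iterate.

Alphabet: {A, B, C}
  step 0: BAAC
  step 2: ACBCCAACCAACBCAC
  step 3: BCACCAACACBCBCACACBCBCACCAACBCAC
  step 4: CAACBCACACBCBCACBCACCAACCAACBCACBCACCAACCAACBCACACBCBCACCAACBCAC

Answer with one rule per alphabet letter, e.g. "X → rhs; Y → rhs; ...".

  step 3 ⇒ step 4: BCACCAACACBCBCACACBCBCACCAACBCAC ⇒ CA·AC·BC·AC·AC·BC·BC·AC·BC·AC·CA·AC·CA·AC·BC·AC·BC·AC·CA·AC·CA·AC·BC·AC·AC·BC·BC·AC·CA·AC·BC·AC
    A ↦ BC
    B ↦ CA
    C ↦ AC

A->BC, B->CA, C->AC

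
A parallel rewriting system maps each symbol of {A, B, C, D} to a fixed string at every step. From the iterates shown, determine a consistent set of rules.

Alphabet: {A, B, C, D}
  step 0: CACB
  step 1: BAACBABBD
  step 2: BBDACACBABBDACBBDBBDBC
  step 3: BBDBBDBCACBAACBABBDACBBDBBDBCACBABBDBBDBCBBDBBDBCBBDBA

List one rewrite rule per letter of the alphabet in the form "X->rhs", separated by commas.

A->AC, B->BBD, C->BA, D->BC

  step 2 ⇒ step 3: BBDACACBABBDACBBDBBDBC ⇒ BBD·BBD·BC·AC·BA·AC·BA·BBD·AC·BBD·BBD·BC·AC·BA·BBD·BBD·BC·BBD·BBD·BC·BBD·BA
    A ↦ AC
    B ↦ BBD
    C ↦ BA
    D ↦ BC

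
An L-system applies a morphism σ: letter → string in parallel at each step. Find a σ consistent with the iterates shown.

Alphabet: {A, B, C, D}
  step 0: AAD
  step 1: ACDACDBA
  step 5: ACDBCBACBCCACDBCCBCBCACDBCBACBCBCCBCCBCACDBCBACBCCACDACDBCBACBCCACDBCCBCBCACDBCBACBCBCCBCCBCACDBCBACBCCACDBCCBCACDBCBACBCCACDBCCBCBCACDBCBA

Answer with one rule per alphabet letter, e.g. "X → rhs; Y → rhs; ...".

A->ACD, B->C, C->BC, D->BA

  step 0 ⇒ step 1: AAD ⇒ ACD·ACD·BA
    A ↦ ACD
    D ↦ BA
    B ↦ C  (constrained at step 1)
    C ↦ BC  (constrained at step 1)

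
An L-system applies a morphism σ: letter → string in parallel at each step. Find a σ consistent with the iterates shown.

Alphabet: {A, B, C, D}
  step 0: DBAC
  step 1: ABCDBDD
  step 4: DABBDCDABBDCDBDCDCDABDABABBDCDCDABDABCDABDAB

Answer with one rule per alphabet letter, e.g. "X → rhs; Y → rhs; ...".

A->BD, B->CD, C->D, D->AB

  step 0 ⇒ step 1: DBAC ⇒ AB·CD·BD·D
    A ↦ BD
    B ↦ CD
    C ↦ D
    D ↦ AB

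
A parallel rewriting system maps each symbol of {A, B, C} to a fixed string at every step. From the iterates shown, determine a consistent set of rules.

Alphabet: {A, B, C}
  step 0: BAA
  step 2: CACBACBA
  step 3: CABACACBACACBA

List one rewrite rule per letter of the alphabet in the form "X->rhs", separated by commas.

  step 2 ⇒ step 3: CACBACBA ⇒ CA·BA·CA·C·BA·CA·C·BA
    A ↦ BA
    B ↦ C
    C ↦ CA

A->BA, B->C, C->CA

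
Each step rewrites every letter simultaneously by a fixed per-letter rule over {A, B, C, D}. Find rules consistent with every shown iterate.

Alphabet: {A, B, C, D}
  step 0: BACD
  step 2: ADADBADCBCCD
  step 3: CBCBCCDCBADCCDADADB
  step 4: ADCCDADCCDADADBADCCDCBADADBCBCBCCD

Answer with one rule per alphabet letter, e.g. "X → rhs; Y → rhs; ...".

A->C, B->CCD, C->AD, D->B

  step 3 ⇒ step 4: CBCBCCDCBADCCDADADB ⇒ AD·CCD·AD·CCD·AD·AD·B·AD·CCD·C·B·AD·AD·B·C·B·C·B·CCD
    A ↦ C
    B ↦ CCD
    C ↦ AD
    D ↦ B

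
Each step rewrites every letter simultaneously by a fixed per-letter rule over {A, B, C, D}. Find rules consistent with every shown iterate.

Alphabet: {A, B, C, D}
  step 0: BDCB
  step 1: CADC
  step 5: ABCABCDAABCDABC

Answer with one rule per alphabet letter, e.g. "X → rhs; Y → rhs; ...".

A->AB, B->C, C->D, D->A

  step 0 ⇒ step 1: BDCB ⇒ C·A·D·C
    B ↦ C
    C ↦ D
    D ↦ A
    A ↦ AB  (constrained at step 1)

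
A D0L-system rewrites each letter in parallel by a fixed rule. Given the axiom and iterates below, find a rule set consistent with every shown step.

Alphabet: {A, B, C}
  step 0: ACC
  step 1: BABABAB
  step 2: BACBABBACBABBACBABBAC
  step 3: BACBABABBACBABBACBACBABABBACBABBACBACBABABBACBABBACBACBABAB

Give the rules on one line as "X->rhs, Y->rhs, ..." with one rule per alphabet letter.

A->BAB, B->BAC, C->AB

  step 2 ⇒ step 3: BACBABBACBABBACBABBAC ⇒ BAC·BAB·AB·BAC·BAB·BAC·BAC·BAB·AB·BAC·BAB·BAC·BAC·BAB·AB·BAC·BAB·BAC·BAC·BAB·AB
    A ↦ BAB
    B ↦ BAC
    C ↦ AB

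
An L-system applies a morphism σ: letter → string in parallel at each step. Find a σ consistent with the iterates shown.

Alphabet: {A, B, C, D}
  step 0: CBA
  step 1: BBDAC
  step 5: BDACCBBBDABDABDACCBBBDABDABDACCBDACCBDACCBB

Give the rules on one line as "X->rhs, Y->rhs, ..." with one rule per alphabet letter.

  step 0 ⇒ step 1: CBA ⇒ B·BDA·C
    A ↦ C
    B ↦ BDA
    C ↦ B
    D ↦ C  (constrained at step 1)

A->C, B->BDA, C->B, D->C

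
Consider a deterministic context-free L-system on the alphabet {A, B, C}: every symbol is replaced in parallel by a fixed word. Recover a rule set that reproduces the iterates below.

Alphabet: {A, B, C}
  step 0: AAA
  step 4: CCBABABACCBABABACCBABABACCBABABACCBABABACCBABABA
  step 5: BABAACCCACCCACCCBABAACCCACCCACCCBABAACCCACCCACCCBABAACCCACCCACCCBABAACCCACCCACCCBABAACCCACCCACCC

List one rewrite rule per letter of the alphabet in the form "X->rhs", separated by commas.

A->CC, B->AC, C->BA

  step 4 ⇒ step 5: CCBABABACCBABABACCBABABACCBABABACCBABABACCBABABA ⇒ BA·BA·AC·CC·AC·CC·AC·CC·BA·BA·AC·CC·AC·CC·AC·CC·BA·BA·AC·CC·AC·CC·AC·CC·BA·BA·AC·CC·AC·CC·AC·CC·BA·BA·AC·CC·AC·CC·AC·CC·BA·BA·AC·CC·AC·CC·AC·CC
    A ↦ CC
    B ↦ AC
    C ↦ BA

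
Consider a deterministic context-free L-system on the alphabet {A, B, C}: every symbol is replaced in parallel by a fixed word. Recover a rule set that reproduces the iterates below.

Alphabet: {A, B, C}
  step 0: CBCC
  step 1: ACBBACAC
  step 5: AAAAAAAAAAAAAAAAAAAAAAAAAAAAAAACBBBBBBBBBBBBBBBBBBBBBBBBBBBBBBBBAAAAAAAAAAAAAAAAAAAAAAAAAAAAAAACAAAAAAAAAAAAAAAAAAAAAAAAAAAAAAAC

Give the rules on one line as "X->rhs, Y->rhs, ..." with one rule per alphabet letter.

  step 0 ⇒ step 1: CBCC ⇒ AC·BB·AC·AC
    B ↦ BB
    C ↦ AC
    A ↦ AA  (constrained at step 1)

A->AA, B->BB, C->AC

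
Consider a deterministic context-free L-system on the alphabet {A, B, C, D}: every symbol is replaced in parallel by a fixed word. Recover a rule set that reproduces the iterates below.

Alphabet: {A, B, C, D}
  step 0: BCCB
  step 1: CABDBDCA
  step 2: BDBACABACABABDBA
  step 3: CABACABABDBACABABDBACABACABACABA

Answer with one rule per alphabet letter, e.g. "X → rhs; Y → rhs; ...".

A->BA, B->CA, C->BD, D->BA

  step 2 ⇒ step 3: BDBACABACABABDBA ⇒ CA·BA·CA·BA·BD·BA·CA·BA·BD·BA·CA·BA·CA·BA·CA·BA
    A ↦ BA
    B ↦ CA
    C ↦ BD
    D ↦ BA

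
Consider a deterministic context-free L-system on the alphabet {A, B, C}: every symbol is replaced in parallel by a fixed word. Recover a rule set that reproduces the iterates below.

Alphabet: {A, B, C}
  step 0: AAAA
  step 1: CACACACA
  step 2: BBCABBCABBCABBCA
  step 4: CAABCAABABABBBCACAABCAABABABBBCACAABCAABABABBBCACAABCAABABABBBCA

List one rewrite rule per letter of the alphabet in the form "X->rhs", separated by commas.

  step 1 ⇒ step 2: CACACACA ⇒ BB·CA·BB·CA·BB·CA·BB·CA
    A ↦ CA
    C ↦ BB
    B ↦ AB  (constrained at step 2)

A->CA, B->AB, C->BB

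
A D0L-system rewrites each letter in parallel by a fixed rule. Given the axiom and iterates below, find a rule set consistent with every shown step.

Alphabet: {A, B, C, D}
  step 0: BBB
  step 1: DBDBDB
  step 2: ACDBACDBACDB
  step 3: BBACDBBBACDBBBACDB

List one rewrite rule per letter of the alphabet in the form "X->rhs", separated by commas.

A->B, B->DB, C->B, D->AC

  step 2 ⇒ step 3: ACDBACDBACDB ⇒ B·B·AC·DB·B·B·AC·DB·B·B·AC·DB
    A ↦ B
    B ↦ DB
    C ↦ B
    D ↦ AC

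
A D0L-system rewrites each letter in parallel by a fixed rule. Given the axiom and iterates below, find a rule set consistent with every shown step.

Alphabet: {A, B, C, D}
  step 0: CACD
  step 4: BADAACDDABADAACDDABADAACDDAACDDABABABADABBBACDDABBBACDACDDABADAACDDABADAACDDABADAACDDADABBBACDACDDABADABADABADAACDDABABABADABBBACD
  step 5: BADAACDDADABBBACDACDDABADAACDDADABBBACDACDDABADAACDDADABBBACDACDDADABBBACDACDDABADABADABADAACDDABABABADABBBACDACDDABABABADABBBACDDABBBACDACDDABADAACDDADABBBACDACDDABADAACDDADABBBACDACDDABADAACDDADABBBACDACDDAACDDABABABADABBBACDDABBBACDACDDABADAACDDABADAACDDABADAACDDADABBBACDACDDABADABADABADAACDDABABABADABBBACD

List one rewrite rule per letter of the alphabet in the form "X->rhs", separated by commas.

A->DA, B->BA, C->BBB, D->ACD

  step 4 ⇒ step 5: BADAACDDABADAACDDABADAACDDAACDDABABABADABBBACDDABBBACDACDDABADAACDDABADAACDDABADAACDDADABBBACDACDDABADABADABADAACDDABABABADABBBACD ⇒ BA·DA·ACD·DA·DA·BBB·ACD·ACD·DA·BA·DA·ACD·DA·DA·BBB·ACD·ACD·DA·BA·DA·ACD·DA·DA·BBB·ACD·ACD·DA·DA·BBB·ACD·ACD·DA·BA·DA·BA·DA·BA·DA·ACD·DA·BA·BA·BA·DA·BBB·ACD·ACD·DA·BA·BA·BA·DA·BBB·ACD·DA·BBB·ACD·ACD·DA·BA·DA·ACD·DA·DA·BBB·ACD·ACD·DA·BA·DA·ACD·DA·DA·BBB·ACD·ACD·DA·BA·DA·ACD·DA·DA·BBB·ACD·ACD·DA·ACD·DA·BA·BA·BA·DA·BBB·ACD·DA·BBB·ACD·ACD·DA·BA·DA·ACD·DA·BA·DA·ACD·DA·BA·DA·ACD·DA·DA·BBB·ACD·ACD·DA·BA·DA·BA·DA·BA·DA·ACD·DA·BA·BA·BA·DA·BBB·ACD
    A ↦ DA
    B ↦ BA
    C ↦ BBB
    D ↦ ACD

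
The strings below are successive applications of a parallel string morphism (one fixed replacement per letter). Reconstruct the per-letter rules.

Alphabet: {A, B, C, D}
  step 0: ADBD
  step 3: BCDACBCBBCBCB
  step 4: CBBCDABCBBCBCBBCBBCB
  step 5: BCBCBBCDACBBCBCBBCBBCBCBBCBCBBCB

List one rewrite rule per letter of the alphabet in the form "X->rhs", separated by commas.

A->DA, B->CB, C->B, D->C

  step 4 ⇒ step 5: CBBCDABCBBCBCBBCBBCB ⇒ B·CB·CB·B·C·DA·CB·B·CB·CB·B·CB·B·CB·CB·B·CB·CB·B·CB
    A ↦ DA
    B ↦ CB
    C ↦ B
    D ↦ C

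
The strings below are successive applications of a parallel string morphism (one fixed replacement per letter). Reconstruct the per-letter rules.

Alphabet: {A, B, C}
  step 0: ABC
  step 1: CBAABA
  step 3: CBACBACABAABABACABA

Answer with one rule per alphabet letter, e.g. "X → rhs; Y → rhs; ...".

  step 0 ⇒ step 1: ABC ⇒ C·BA·ABA
    A ↦ C
    B ↦ BA
    C ↦ ABA

A->C, B->BA, C->ABA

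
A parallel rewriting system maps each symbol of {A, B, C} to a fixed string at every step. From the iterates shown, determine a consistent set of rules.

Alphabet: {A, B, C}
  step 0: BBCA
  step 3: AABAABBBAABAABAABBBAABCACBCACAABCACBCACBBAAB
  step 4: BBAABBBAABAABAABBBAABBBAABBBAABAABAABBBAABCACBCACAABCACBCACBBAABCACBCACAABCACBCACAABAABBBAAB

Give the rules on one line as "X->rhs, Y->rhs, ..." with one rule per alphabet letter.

  step 3 ⇒ step 4: AABAABBBAABAABAABBBAABCACBCACAABCACBCACBBAAB ⇒ B·B·AAB·B·B·AAB·AAB·AAB·B·B·AAB·B·B·AAB·B·B·AAB·AAB·AAB·B·B·AAB·CAC·B·CAC·AAB·CAC·B·CAC·B·B·AAB·CAC·B·CAC·AAB·CAC·B·CAC·AAB·AAB·B·B·AAB
    A ↦ B
    B ↦ AAB
    C ↦ CAC

A->B, B->AAB, C->CAC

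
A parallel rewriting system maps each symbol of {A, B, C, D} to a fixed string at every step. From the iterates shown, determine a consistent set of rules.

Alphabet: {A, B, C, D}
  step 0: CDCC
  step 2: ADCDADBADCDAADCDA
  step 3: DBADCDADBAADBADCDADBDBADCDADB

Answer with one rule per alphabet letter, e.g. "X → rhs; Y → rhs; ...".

  step 2 ⇒ step 3: ADCDADBADCDAADCDA ⇒ DB·A·DCD·A·DB·A·A·DB·A·DCD·A·DB·DB·A·DCD·A·DB
    A ↦ DB
    B ↦ A
    C ↦ DCD
    D ↦ A

A->DB, B->A, C->DCD, D->A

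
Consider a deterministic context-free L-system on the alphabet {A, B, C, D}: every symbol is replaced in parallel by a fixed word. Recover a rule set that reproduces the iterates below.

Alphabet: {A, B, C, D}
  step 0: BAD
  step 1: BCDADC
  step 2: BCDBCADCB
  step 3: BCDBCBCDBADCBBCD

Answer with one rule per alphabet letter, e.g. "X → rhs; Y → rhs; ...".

  step 2 ⇒ step 3: BCDBCADCB ⇒ BCD·B·C·BCD·B·AD·C·B·BCD
    A ↦ AD
    B ↦ BCD
    C ↦ B
    D ↦ C

A->AD, B->BCD, C->B, D->C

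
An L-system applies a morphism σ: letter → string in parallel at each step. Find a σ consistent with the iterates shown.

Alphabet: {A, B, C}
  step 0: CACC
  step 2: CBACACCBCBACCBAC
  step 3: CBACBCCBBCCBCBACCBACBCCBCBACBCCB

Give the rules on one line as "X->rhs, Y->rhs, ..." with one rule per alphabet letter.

A->BC, B->AC, C->CB

  step 2 ⇒ step 3: CBACACCBCBACCBAC ⇒ CB·AC·BC·CB·BC·CB·CB·AC·CB·AC·BC·CB·CB·AC·BC·CB
    A ↦ BC
    B ↦ AC
    C ↦ CB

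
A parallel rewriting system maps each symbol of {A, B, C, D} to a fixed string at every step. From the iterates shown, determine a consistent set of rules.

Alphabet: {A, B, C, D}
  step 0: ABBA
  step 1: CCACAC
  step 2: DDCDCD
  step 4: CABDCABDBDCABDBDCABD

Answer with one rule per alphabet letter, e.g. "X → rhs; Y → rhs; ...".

  step 1 ⇒ step 2: CCACAC ⇒ D·D·C·D·C·D
    A ↦ C
    C ↦ D
  step 0 ⇒ step 1: ABBA ⇒ C·CA·CA·C
    B ↦ CA
    D ↦ BD  (constrained at step 2)

A->C, B->CA, C->D, D->BD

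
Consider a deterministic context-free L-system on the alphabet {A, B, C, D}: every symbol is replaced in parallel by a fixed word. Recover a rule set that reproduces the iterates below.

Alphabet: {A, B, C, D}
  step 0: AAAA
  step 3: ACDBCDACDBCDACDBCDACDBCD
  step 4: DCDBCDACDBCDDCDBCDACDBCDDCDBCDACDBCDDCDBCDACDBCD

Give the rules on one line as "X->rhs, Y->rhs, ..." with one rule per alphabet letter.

  step 3 ⇒ step 4: ACDBCDACDBCDACDBCDACDBCD ⇒ D·CD·BCD·A·CD·BCD·D·CD·BCD·A·CD·BCD·D·CD·BCD·A·CD·BCD·D·CD·BCD·A·CD·BCD
    A ↦ D
    B ↦ A
    C ↦ CD
    D ↦ BCD

A->D, B->A, C->CD, D->BCD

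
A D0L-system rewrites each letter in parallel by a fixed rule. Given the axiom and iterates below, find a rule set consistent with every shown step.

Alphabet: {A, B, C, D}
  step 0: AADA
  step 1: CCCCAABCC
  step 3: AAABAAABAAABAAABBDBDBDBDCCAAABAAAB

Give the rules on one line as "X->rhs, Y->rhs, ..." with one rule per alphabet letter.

  step 0 ⇒ step 1: AADA ⇒ CC·CC·AAB·CC
    A ↦ CC
    D ↦ AAB
    B ↦ A  (constrained at step 1)
    C ↦ BD  (constrained at step 1)

A->CC, B->A, C->BD, D->AAB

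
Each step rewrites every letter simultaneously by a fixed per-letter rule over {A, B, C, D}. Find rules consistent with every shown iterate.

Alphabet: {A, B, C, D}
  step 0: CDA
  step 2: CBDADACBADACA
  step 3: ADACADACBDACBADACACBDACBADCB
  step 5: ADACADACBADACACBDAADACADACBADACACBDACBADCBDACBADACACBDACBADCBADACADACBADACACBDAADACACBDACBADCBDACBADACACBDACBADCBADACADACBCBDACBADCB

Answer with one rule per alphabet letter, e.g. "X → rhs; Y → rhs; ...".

  step 2 ⇒ step 3: CBDADACBADACA ⇒ AD·ACA·DA·CB·DA·CB·AD·ACA·CB·DA·CB·AD·CB
    A ↦ CB
    B ↦ ACA
    C ↦ AD
    D ↦ DA

A->CB, B->ACA, C->AD, D->DA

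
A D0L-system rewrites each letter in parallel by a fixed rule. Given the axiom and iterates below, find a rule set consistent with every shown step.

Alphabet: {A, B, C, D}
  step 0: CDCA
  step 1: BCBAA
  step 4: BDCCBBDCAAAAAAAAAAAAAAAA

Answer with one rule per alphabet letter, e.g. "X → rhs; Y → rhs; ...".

  step 0 ⇒ step 1: CDCA ⇒ B·C·B·AA
    A ↦ AA
    C ↦ B
    D ↦ C
    B ↦ DC  (constrained at step 1)

A->AA, B->DC, C->B, D->C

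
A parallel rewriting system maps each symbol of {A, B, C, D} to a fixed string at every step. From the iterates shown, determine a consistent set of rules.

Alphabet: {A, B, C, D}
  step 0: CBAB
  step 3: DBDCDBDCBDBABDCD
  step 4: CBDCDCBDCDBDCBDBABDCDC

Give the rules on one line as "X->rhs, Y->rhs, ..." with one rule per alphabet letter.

  step 3 ⇒ step 4: DBDCDBDCBDBABDCD ⇒ C·BD·C·D·C·BD·C·D·BD·C·BD·BA·BD·C·D·C
    A ↦ BA
    B ↦ BD
    C ↦ D
    D ↦ C

A->BA, B->BD, C->D, D->C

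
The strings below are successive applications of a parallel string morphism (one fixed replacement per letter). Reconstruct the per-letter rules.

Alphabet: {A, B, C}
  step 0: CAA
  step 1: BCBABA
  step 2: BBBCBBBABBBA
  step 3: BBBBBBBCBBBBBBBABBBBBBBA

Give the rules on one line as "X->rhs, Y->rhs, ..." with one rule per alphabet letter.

  step 2 ⇒ step 3: BBBCBBBABBBA ⇒ BB·BB·BB·BC·BB·BB·BB·BA·BB·BB·BB·BA
    A ↦ BA
    B ↦ BB
    C ↦ BC

A->BA, B->BB, C->BC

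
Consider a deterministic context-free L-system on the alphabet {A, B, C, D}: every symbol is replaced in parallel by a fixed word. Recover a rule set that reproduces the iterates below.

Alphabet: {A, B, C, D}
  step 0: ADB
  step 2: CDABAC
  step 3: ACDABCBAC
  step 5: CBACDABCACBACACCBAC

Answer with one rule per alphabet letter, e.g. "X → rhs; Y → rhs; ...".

  step 2 ⇒ step 3: CDABAC ⇒ AC·DA·B·C·B·AC
    A ↦ B
    B ↦ C
    C ↦ AC
    D ↦ DA

A->B, B->C, C->AC, D->DA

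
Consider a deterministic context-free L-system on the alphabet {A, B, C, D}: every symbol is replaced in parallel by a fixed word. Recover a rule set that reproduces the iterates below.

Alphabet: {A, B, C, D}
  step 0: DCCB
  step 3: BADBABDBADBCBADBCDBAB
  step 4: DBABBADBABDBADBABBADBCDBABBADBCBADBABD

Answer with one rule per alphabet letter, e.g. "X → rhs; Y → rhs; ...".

  step 3 ⇒ step 4: BADBABDBADBCBADBCDBAB ⇒ D·BAB·BA·D·BAB·D·BA·D·BAB·BA·D·BC·D·BAB·BA·D·BC·BA·D·BAB·D
    A ↦ BAB
    B ↦ D
    C ↦ BC
    D ↦ BA

A->BAB, B->D, C->BC, D->BA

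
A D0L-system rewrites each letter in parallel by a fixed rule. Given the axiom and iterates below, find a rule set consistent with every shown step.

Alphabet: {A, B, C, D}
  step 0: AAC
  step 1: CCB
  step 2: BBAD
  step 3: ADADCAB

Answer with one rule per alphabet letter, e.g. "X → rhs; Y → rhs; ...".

  step 2 ⇒ step 3: BBAD ⇒ AD·AD·C·AB
    A ↦ C
    B ↦ AD
    D ↦ AB
  step 0 ⇒ step 1: AAC ⇒ C·C·B
    C ↦ B

A->C, B->AD, C->B, D->AB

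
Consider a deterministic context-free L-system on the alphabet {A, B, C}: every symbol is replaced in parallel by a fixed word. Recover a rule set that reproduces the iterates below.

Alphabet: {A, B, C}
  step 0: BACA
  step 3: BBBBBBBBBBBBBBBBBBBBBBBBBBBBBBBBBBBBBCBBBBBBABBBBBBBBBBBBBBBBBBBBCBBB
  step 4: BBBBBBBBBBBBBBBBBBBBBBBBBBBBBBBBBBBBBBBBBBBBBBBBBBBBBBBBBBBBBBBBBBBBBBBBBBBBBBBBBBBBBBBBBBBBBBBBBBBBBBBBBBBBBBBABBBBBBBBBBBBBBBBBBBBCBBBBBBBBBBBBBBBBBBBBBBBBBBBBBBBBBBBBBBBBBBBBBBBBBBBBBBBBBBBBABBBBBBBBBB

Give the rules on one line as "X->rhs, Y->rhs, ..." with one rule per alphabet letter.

  step 3 ⇒ step 4: BBBBBBBBBBBBBBBBBBBBBBBBBBBBBBBBBBBBBCBBBBBBABBBBBBBBBBBBBBBBBBBBCBBB ⇒ BBB·BBB·BBB·BBB·BBB·BBB·BBB·BBB·BBB·BBB·BBB·BBB·BBB·BBB·BBB·BBB·BBB·BBB·BBB·BBB·BBB·BBB·BBB·BBB·BBB·BBB·BBB·BBB·BBB·BBB·BBB·BBB·BBB·BBB·BBB·BBB·BBB·AB·BBB·BBB·BBB·BBB·BBB·BBB·BC·BBB·BBB·BBB·BBB·BBB·BBB·BBB·BBB·BBB·BBB·BBB·BBB·BBB·BBB·BBB·BBB·BBB·BBB·BBB·BBB·AB·BBB·BBB·BBB
    A ↦ BC
    B ↦ BBB
    C ↦ AB

A->BC, B->BBB, C->AB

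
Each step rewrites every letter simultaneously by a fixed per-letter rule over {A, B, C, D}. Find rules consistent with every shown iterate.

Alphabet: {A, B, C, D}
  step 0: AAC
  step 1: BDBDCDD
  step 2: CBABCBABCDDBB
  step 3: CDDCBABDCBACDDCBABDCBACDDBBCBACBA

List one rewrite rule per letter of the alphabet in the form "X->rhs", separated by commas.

A->BD, B->CBA, C->CDD, D->B

  step 2 ⇒ step 3: CBABCBABCDDBB ⇒ CDD·CBA·BD·CBA·CDD·CBA·BD·CBA·CDD·B·B·CBA·CBA
    A ↦ BD
    B ↦ CBA
    C ↦ CDD
    D ↦ B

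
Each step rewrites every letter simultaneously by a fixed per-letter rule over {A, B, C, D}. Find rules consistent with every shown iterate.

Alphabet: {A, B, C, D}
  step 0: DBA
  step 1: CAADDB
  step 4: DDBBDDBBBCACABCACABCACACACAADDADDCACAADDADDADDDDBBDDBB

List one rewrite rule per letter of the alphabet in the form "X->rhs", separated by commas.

  step 0 ⇒ step 1: DBA ⇒ CA·ADD·B
    A ↦ B
    B ↦ ADD
    D ↦ CA
    C ↦ DDB  (constrained at step 1)

A->B, B->ADD, C->DDB, D->CA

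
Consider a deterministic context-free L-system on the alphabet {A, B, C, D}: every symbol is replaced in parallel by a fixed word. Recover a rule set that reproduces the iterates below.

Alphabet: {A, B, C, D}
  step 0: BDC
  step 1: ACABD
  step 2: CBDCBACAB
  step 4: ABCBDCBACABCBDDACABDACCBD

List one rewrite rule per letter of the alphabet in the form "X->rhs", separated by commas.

  step 1 ⇒ step 2: ACABD ⇒ CB·D·CB·AC·AB
    A ↦ CB
    B ↦ AC
    C ↦ D
    D ↦ AB

A->CB, B->AC, C->D, D->AB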